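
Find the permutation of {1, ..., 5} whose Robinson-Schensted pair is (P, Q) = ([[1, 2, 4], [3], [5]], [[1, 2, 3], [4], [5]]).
Reverse the RSK construction: for i from n down to 1, find the cell of Q containing i, remove the entry at that cell from P, and reverse-bump it up through P; the value ejected from row 1 is w(i).

Step i=5: Q has 5 at row 3, column 1; remove 5 from row 3 of P and reverse-bump: 5 enters row 2 and ejects 3; 3 enters row 1 and ejects 2. So w(5) = 2. P is now [[1, 3, 4], [5]].
Step i=4: Q has 4 at row 2, column 1; remove 5 from row 2 of P and reverse-bump: 5 enters row 1 and ejects 4. So w(4) = 4. P is now [[1, 3, 5]].
Step i=3: Q has 3 at row 1, column 3; remove that cell from P, ejecting 5. So w(3) = 5. P is now [[1, 3]].
Step i=2: Q has 2 at row 1, column 2; remove that cell from P, ejecting 3. So w(2) = 3. P is now [[1]].
Step i=1: Q has 1 at row 1, column 1; remove that cell from P, ejecting 1. So w(1) = 1. P is now [].

So w = 1 3 5 4 2.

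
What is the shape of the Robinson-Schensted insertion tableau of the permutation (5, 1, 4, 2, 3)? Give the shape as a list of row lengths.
Row-insert each entry into an empty tableau.

After inserting 5: P = [[5]].
After inserting 1: P = [[1], [5]].
After inserting 4: P = [[1, 4], [5]].
After inserting 2: P = [[1, 2], [4], [5]].
After inserting 3: P = [[1, 2, 3], [4], [5]].

The final insertion tableau P = [[1, 2, 3], [4], [5]] has shape [3, 1, 1].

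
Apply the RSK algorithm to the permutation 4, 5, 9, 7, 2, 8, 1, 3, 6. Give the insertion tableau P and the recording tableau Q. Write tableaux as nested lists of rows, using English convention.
Insert each entry of the permutation into P by Schensted row insertion, recording in Q the position of each new cell.

Insert 4: appended to row 1. P = [[4]], Q = [[1]].
Insert 5: appended to row 1. P = [[4, 5]], Q = [[1, 2]].
Insert 9: appended to row 1. P = [[4, 5, 9]], Q = [[1, 2, 3]].
Insert 7: 7 bumps 9 from row 1; 9 starts row 2. P = [[4, 5, 7], [9]], Q = [[1, 2, 3], [4]].
Insert 2: 2 bumps 4 from row 1; 4 bumps 9 from row 2; 9 starts row 3. P = [[2, 5, 7], [4], [9]], Q = [[1, 2, 3], [4], [5]].
Insert 8: appended to row 1. P = [[2, 5, 7, 8], [4], [9]], Q = [[1, 2, 3, 6], [4], [5]].
Insert 1: 1 bumps 2 from row 1; 2 bumps 4 from row 2; 4 bumps 9 from row 3; 9 starts row 4. P = [[1, 5, 7, 8], [2], [4], [9]], Q = [[1, 2, 3, 6], [4], [5], [7]].
Insert 3: 3 bumps 5 from row 1; 5 appends to row 2. P = [[1, 3, 7, 8], [2, 5], [4], [9]], Q = [[1, 2, 3, 6], [4, 8], [5], [7]].
Insert 6: 6 bumps 7 from row 1; 7 appends to row 2. P = [[1, 3, 6, 8], [2, 5, 7], [4], [9]], Q = [[1, 2, 3, 6], [4, 8, 9], [5], [7]].

So P = [[1, 3, 6, 8], [2, 5, 7], [4], [9]], Q = [[1, 2, 3, 6], [4, 8, 9], [5], [7]].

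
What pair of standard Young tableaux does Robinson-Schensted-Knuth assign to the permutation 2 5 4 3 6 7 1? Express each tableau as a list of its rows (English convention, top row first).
Insert each entry of the permutation into P by Schensted row insertion, recording in Q the position of each new cell.

Insert 2: appended to row 1. P = [[2]], Q = [[1]].
Insert 5: appended to row 1. P = [[2, 5]], Q = [[1, 2]].
Insert 4: 4 bumps 5 from row 1; 5 starts row 2. P = [[2, 4], [5]], Q = [[1, 2], [3]].
Insert 3: 3 bumps 4 from row 1; 4 bumps 5 from row 2; 5 starts row 3. P = [[2, 3], [4], [5]], Q = [[1, 2], [3], [4]].
Insert 6: appended to row 1. P = [[2, 3, 6], [4], [5]], Q = [[1, 2, 5], [3], [4]].
Insert 7: appended to row 1. P = [[2, 3, 6, 7], [4], [5]], Q = [[1, 2, 5, 6], [3], [4]].
Insert 1: 1 bumps 2 from row 1; 2 bumps 4 from row 2; 4 bumps 5 from row 3; 5 starts row 4. P = [[1, 3, 6, 7], [2], [4], [5]], Q = [[1, 2, 5, 6], [3], [4], [7]].

So P = [[1, 3, 6, 7], [2], [4], [5]], Q = [[1, 2, 5, 6], [3], [4], [7]].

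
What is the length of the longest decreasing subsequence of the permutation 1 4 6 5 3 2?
4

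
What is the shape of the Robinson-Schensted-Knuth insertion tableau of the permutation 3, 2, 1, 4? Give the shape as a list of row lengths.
Row-insert each entry into an empty tableau.

After inserting 3: P = [[3]].
After inserting 2: P = [[2], [3]].
After inserting 1: P = [[1], [2], [3]].
After inserting 4: P = [[1, 4], [2], [3]].

The final insertion tableau P = [[1, 4], [2], [3]] has shape [2, 1, 1].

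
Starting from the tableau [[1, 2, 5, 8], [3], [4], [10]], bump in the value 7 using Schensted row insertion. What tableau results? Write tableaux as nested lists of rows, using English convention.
[[1, 2, 5, 7], [3, 8], [4], [10]]

In row 1, 7 replaces 8 (the leftmost entry greater than 7); 8 is bumped to row 2. 8 is appended to row 2. The new tableau is [[1, 2, 5, 7], [3, 8], [4], [10]].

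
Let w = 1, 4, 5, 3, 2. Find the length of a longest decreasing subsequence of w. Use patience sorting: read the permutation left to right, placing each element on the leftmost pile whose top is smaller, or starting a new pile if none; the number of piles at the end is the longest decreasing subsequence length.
3

1: new pile. tops = [1]
4: onto pile 1 (replacing 1). tops = [4]
5: onto pile 1 (replacing 4). tops = [5]
3: new pile. tops = [5, 3]
2: new pile. tops = [5, 3, 2]

3 piles, so the longest decreasing subsequence has length 3.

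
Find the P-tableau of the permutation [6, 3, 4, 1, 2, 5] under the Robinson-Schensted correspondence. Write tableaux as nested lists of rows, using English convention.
Insert 6: appended to row 1. P = [[6]].
Insert 3: 3 bumps 6 from row 1; 6 starts row 2. P = [[3], [6]].
Insert 4: appended to row 1. P = [[3, 4], [6]].
Insert 1: 1 bumps 3 from row 1; 3 bumps 6 from row 2; 6 starts row 3. P = [[1, 4], [3], [6]].
Insert 2: 2 bumps 4 from row 1; 4 appends to row 2. P = [[1, 2], [3, 4], [6]].
Insert 5: appended to row 1. P = [[1, 2, 5], [3, 4], [6]].

So P = [[1, 2, 5], [3, 4], [6]].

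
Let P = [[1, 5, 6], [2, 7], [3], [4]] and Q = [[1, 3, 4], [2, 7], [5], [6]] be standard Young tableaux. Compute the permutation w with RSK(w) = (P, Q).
Reverse the RSK construction: for i from n down to 1, find the cell of Q containing i, remove the entry at that cell from P, and reverse-bump it up through P; the value ejected from row 1 is w(i).

Step i=7: Q has 7 at row 2, column 2; remove 7 from row 2 of P and reverse-bump: 7 enters row 1 and ejects 6. So w(7) = 6. P is now [[1, 5, 7], [2], [3], [4]].
Step i=6: Q has 6 at row 4, column 1; remove 4 from row 4 of P and reverse-bump: 4 enters row 3 and ejects 3; 3 enters row 2 and ejects 2; 2 enters row 1 and ejects 1. So w(6) = 1. P is now [[2, 5, 7], [3], [4]].
Step i=5: Q has 5 at row 3, column 1; remove 4 from row 3 of P and reverse-bump: 4 enters row 2 and ejects 3; 3 enters row 1 and ejects 2. So w(5) = 2. P is now [[3, 5, 7], [4]].
Step i=4: Q has 4 at row 1, column 3; remove that cell from P, ejecting 7. So w(4) = 7. P is now [[3, 5], [4]].
Step i=3: Q has 3 at row 1, column 2; remove that cell from P, ejecting 5. So w(3) = 5. P is now [[3], [4]].
Step i=2: Q has 2 at row 2, column 1; remove 4 from row 2 of P and reverse-bump: 4 enters row 1 and ejects 3. So w(2) = 3. P is now [[4]].
Step i=1: Q has 1 at row 1, column 1; remove that cell from P, ejecting 4. So w(1) = 4. P is now [].

So w = 4 3 5 7 2 1 6.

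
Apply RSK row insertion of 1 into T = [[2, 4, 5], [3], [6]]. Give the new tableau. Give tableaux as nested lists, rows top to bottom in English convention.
In row 1, 1 replaces 2 (the leftmost entry greater than 1); 2 is bumped to row 2. In row 2, 2 replaces 3 (the leftmost entry greater than 2); 3 is bumped to row 3. In row 3, 3 replaces 6 (the leftmost entry greater than 3); 6 is bumped to row 4. 6 starts a new row 4. The new tableau is [[1, 4, 5], [2], [3], [6]].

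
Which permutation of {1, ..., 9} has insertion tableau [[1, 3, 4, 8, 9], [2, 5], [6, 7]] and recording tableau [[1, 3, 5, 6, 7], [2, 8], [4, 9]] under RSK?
6 2 3 1 7 8 9 5 4

Reverse the RSK construction: for i from n down to 1, find the cell of Q containing i, remove the entry at that cell from P, and reverse-bump it up through P; the value ejected from row 1 is w(i).

Step i=9: Q has 9 at row 3, column 2; remove 7 from row 3 of P and reverse-bump: 7 enters row 2 and ejects 5; 5 enters row 1 and ejects 4. So w(9) = 4. P is now [[1, 3, 5, 8, 9], [2, 7], [6]].
Step i=8: Q has 8 at row 2, column 2; remove 7 from row 2 of P and reverse-bump: 7 enters row 1 and ejects 5. So w(8) = 5. P is now [[1, 3, 7, 8, 9], [2], [6]].
Step i=7: Q has 7 at row 1, column 5; remove that cell from P, ejecting 9. So w(7) = 9. P is now [[1, 3, 7, 8], [2], [6]].
Step i=6: Q has 6 at row 1, column 4; remove that cell from P, ejecting 8. So w(6) = 8. P is now [[1, 3, 7], [2], [6]].
Step i=5: Q has 5 at row 1, column 3; remove that cell from P, ejecting 7. So w(5) = 7. P is now [[1, 3], [2], [6]].
Step i=4: Q has 4 at row 3, column 1; remove 6 from row 3 of P and reverse-bump: 6 enters row 2 and ejects 2; 2 enters row 1 and ejects 1. So w(4) = 1. P is now [[2, 3], [6]].
Step i=3: Q has 3 at row 1, column 2; remove that cell from P, ejecting 3. So w(3) = 3. P is now [[2], [6]].
Step i=2: Q has 2 at row 2, column 1; remove 6 from row 2 of P and reverse-bump: 6 enters row 1 and ejects 2. So w(2) = 2. P is now [[6]].
Step i=1: Q has 1 at row 1, column 1; remove that cell from P, ejecting 6. So w(1) = 6. P is now [].

So w = 6 2 3 1 7 8 9 5 4.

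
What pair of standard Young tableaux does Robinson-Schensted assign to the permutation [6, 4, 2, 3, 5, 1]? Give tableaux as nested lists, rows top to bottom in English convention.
P = [[1, 3, 5], [2], [4], [6]], Q = [[1, 4, 5], [2], [3], [6]]

Insert each entry of the permutation into P by Schensted row insertion, recording in Q the position of each new cell.

Insert 6: appended to row 1. P = [[6]].
Insert 4: 4 bumps 6 from row 1; 6 starts row 2. P = [[4], [6]].
Insert 2: 2 bumps 4 from row 1; 4 bumps 6 from row 2; 6 starts row 3. P = [[2], [4], [6]].
Insert 3: appended to row 1. P = [[2, 3], [4], [6]].
Insert 5: appended to row 1. P = [[2, 3, 5], [4], [6]].
Insert 1: 1 bumps 2 from row 1; 2 bumps 4 from row 2; 4 bumps 6 from row 3; 6 starts row 4. P = [[1, 3, 5], [2], [4], [6]].

So P = [[1, 3, 5], [2], [4], [6]], Q = [[1, 4, 5], [2], [3], [6]].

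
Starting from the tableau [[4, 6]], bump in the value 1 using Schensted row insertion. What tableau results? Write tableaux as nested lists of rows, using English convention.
[[1, 6], [4]]

In row 1, 1 replaces 4 (the leftmost entry greater than 1); 4 is bumped to row 2. 4 starts a new row 2. The new tableau is [[1, 6], [4]].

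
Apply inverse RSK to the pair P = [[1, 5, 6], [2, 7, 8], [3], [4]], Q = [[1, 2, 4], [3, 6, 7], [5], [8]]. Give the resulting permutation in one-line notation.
Reverse the RSK construction: for i from n down to 1, find the cell of Q containing i, remove the entry at that cell from P, and reverse-bump it up through P; the value ejected from row 1 is w(i).

Step i=8: Q has 8 at row 4, column 1; remove 4 from row 4 of P and reverse-bump: 4 enters row 3 and ejects 3; 3 enters row 2 and ejects 2; 2 enters row 1 and ejects 1. So w(8) = 1. P is now [[2, 5, 6], [3, 7, 8], [4]].
Step i=7: Q has 7 at row 2, column 3; remove 8 from row 2 of P and reverse-bump: 8 enters row 1 and ejects 6. So w(7) = 6. P is now [[2, 5, 8], [3, 7], [4]].
Step i=6: Q has 6 at row 2, column 2; remove 7 from row 2 of P and reverse-bump: 7 enters row 1 and ejects 5. So w(6) = 5. P is now [[2, 7, 8], [3], [4]].
Step i=5: Q has 5 at row 3, column 1; remove 4 from row 3 of P and reverse-bump: 4 enters row 2 and ejects 3; 3 enters row 1 and ejects 2. So w(5) = 2. P is now [[3, 7, 8], [4]].
Step i=4: Q has 4 at row 1, column 3; remove that cell from P, ejecting 8. So w(4) = 8. P is now [[3, 7], [4]].
Step i=3: Q has 3 at row 2, column 1; remove 4 from row 2 of P and reverse-bump: 4 enters row 1 and ejects 3. So w(3) = 3. P is now [[4, 7]].
Step i=2: Q has 2 at row 1, column 2; remove that cell from P, ejecting 7. So w(2) = 7. P is now [[4]].
Step i=1: Q has 1 at row 1, column 1; remove that cell from P, ejecting 4. So w(1) = 4. P is now [].

So w = 4 7 3 8 2 5 6 1.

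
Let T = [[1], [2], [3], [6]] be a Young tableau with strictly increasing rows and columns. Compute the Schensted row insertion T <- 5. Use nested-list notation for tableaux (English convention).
[[1, 5], [2], [3], [6]]

5 is larger than every entry of row 1, so it is appended to row 1. The new tableau is [[1, 5], [2], [3], [6]].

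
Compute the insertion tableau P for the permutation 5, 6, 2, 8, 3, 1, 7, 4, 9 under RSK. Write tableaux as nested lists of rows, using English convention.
Insert 5: appended to row 1. P = [[5]].
Insert 6: appended to row 1. P = [[5, 6]].
Insert 2: 2 bumps 5 from row 1; 5 starts row 2. P = [[2, 6], [5]].
Insert 8: appended to row 1. P = [[2, 6, 8], [5]].
Insert 3: 3 bumps 6 from row 1; 6 appends to row 2. P = [[2, 3, 8], [5, 6]].
Insert 1: 1 bumps 2 from row 1; 2 bumps 5 from row 2; 5 starts row 3. P = [[1, 3, 8], [2, 6], [5]].
Insert 7: 7 bumps 8 from row 1; 8 appends to row 2. P = [[1, 3, 7], [2, 6, 8], [5]].
Insert 4: 4 bumps 7 from row 1; 7 bumps 8 from row 2; 8 appends to row 3. P = [[1, 3, 4], [2, 6, 7], [5, 8]].
Insert 9: appended to row 1. P = [[1, 3, 4, 9], [2, 6, 7], [5, 8]].

So P = [[1, 3, 4, 9], [2, 6, 7], [5, 8]].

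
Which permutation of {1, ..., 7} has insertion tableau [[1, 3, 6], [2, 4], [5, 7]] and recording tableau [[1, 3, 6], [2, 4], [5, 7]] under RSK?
5 2 7 4 1 6 3

Reverse the RSK construction: for i from n down to 1, find the cell of Q containing i, remove the entry at that cell from P, and reverse-bump it up through P; the value ejected from row 1 is w(i).

Step i=7: Q has 7 at row 3, column 2; remove 7 from row 3 of P and reverse-bump: 7 enters row 2 and ejects 4; 4 enters row 1 and ejects 3. So w(7) = 3. P is now [[1, 4, 6], [2, 7], [5]].
Step i=6: Q has 6 at row 1, column 3; remove that cell from P, ejecting 6. So w(6) = 6. P is now [[1, 4], [2, 7], [5]].
Step i=5: Q has 5 at row 3, column 1; remove 5 from row 3 of P and reverse-bump: 5 enters row 2 and ejects 2; 2 enters row 1 and ejects 1. So w(5) = 1. P is now [[2, 4], [5, 7]].
Step i=4: Q has 4 at row 2, column 2; remove 7 from row 2 of P and reverse-bump: 7 enters row 1 and ejects 4. So w(4) = 4. P is now [[2, 7], [5]].
Step i=3: Q has 3 at row 1, column 2; remove that cell from P, ejecting 7. So w(3) = 7. P is now [[2], [5]].
Step i=2: Q has 2 at row 2, column 1; remove 5 from row 2 of P and reverse-bump: 5 enters row 1 and ejects 2. So w(2) = 2. P is now [[5]].
Step i=1: Q has 1 at row 1, column 1; remove that cell from P, ejecting 5. So w(1) = 5. P is now [].

So w = 5 2 7 4 1 6 3.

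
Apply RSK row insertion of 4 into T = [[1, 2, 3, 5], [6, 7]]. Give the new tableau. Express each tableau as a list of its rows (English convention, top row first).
[[1, 2, 3, 4], [5, 7], [6]]

In row 1, 4 replaces 5 (the leftmost entry greater than 4); 5 is bumped to row 2. In row 2, 5 replaces 6 (the leftmost entry greater than 5); 6 is bumped to row 3. 6 starts a new row 3. The new tableau is [[1, 2, 3, 4], [5, 7], [6]].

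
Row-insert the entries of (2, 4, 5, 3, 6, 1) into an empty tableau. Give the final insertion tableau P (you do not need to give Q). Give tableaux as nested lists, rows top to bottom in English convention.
P = [[1, 3, 5, 6], [2], [4]]

Insert 2: appended to row 1. P = [[2]].
Insert 4: appended to row 1. P = [[2, 4]].
Insert 5: appended to row 1. P = [[2, 4, 5]].
Insert 3: 3 bumps 4 from row 1; 4 starts row 2. P = [[2, 3, 5], [4]].
Insert 6: appended to row 1. P = [[2, 3, 5, 6], [4]].
Insert 1: 1 bumps 2 from row 1; 2 bumps 4 from row 2; 4 starts row 3. P = [[1, 3, 5, 6], [2], [4]].

So P = [[1, 3, 5, 6], [2], [4]].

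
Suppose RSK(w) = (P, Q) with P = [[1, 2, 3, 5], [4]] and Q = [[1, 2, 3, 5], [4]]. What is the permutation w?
1 2 4 3 5

Reverse the RSK construction: for i from n down to 1, find the cell of Q containing i, remove the entry at that cell from P, and reverse-bump it up through P; the value ejected from row 1 is w(i).

Step i=5: Q has 5 at row 1, column 4; remove that cell from P, ejecting 5. So w(5) = 5. P is now [[1, 2, 3], [4]].
Step i=4: Q has 4 at row 2, column 1; remove 4 from row 2 of P and reverse-bump: 4 enters row 1 and ejects 3. So w(4) = 3. P is now [[1, 2, 4]].
Step i=3: Q has 3 at row 1, column 3; remove that cell from P, ejecting 4. So w(3) = 4. P is now [[1, 2]].
Step i=2: Q has 2 at row 1, column 2; remove that cell from P, ejecting 2. So w(2) = 2. P is now [[1]].
Step i=1: Q has 1 at row 1, column 1; remove that cell from P, ejecting 1. So w(1) = 1. P is now [].

So w = 1 2 4 3 5.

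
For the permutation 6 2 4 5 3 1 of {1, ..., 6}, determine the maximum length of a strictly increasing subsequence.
3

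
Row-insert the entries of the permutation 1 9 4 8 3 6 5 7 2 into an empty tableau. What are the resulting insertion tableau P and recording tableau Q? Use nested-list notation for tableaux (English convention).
P = [[1, 2, 5, 7], [3, 6], [4], [8], [9]], Q = [[1, 2, 4, 8], [3, 6], [5], [7], [9]]

Insert each entry of the permutation into P by Schensted row insertion, recording in Q the position of each new cell.

After inserting 1: P = [[1]].
After inserting 9: P = [[1, 9]].
After inserting 4: P = [[1, 4], [9]].
After inserting 8: P = [[1, 4, 8], [9]].
After inserting 3: P = [[1, 3, 8], [4], [9]].
After inserting 6: P = [[1, 3, 6], [4, 8], [9]].
After inserting 5: P = [[1, 3, 5], [4, 6], [8], [9]].
After inserting 7: P = [[1, 3, 5, 7], [4, 6], [8], [9]].
After inserting 2: P = [[1, 2, 5, 7], [3, 6], [4], [8], [9]].

So P = [[1, 2, 5, 7], [3, 6], [4], [8], [9]], Q = [[1, 2, 4, 8], [3, 6], [5], [7], [9]].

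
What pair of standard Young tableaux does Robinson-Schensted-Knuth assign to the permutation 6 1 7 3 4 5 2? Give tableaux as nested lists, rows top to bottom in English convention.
Insert each entry of the permutation into P by Schensted row insertion, recording in Q the position of each new cell.

Insert 6: appended to row 1. P = [[6]].
Insert 1: 1 bumps 6 from row 1; 6 starts row 2. P = [[1], [6]].
Insert 7: appended to row 1. P = [[1, 7], [6]].
Insert 3: 3 bumps 7 from row 1; 7 appends to row 2. P = [[1, 3], [6, 7]].
Insert 4: appended to row 1. P = [[1, 3, 4], [6, 7]].
Insert 5: appended to row 1. P = [[1, 3, 4, 5], [6, 7]].
Insert 2: 2 bumps 3 from row 1; 3 bumps 6 from row 2; 6 starts row 3. P = [[1, 2, 4, 5], [3, 7], [6]].

So P = [[1, 2, 4, 5], [3, 7], [6]], Q = [[1, 3, 5, 6], [2, 4], [7]].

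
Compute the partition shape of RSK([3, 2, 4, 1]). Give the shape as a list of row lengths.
RSK row insertion gives P = [[1, 4], [2], [3]], which has shape [2, 1, 1].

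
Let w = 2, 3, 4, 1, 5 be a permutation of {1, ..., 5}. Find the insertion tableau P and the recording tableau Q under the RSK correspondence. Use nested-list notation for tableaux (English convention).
Insert each entry of the permutation into P by Schensted row insertion, recording in Q the position of each new cell.

After inserting 2: P = [[2]].
After inserting 3: P = [[2, 3]].
After inserting 4: P = [[2, 3, 4]].
After inserting 1: P = [[1, 3, 4], [2]].
After inserting 5: P = [[1, 3, 4, 5], [2]].

So P = [[1, 3, 4, 5], [2]], Q = [[1, 2, 3, 5], [4]].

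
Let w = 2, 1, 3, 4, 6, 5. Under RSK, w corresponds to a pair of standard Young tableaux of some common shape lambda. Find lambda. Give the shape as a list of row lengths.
[4, 2]

Row-insert each entry into an empty tableau.

After inserting 2: P = [[2]].
After inserting 1: P = [[1], [2]].
After inserting 3: P = [[1, 3], [2]].
After inserting 4: P = [[1, 3, 4], [2]].
After inserting 6: P = [[1, 3, 4, 6], [2]].
After inserting 5: P = [[1, 3, 4, 5], [2, 6]].

The final insertion tableau P = [[1, 3, 4, 5], [2, 6]] has shape [4, 2].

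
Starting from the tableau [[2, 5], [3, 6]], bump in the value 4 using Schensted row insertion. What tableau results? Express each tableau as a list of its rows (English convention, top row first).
[[2, 4], [3, 5], [6]]

In row 1, 4 replaces 5 (the leftmost entry greater than 4); 5 is bumped to row 2. In row 2, 5 replaces 6 (the leftmost entry greater than 5); 6 is bumped to row 3. 6 starts a new row 3. The new tableau is [[2, 4], [3, 5], [6]].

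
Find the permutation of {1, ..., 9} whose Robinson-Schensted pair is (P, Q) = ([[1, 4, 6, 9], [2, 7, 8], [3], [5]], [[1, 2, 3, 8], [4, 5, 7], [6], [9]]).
5 7 8 3 4 2 6 9 1

Reverse the RSK construction: for i from n down to 1, find the cell of Q containing i, remove the entry at that cell from P, and reverse-bump it up through P; the value ejected from row 1 is w(i).

Step i=9: Q has 9 at row 4, column 1; remove 5 from row 4 of P and reverse-bump: 5 enters row 3 and ejects 3; 3 enters row 2 and ejects 2; 2 enters row 1 and ejects 1. So w(9) = 1. P is now [[2, 4, 6, 9], [3, 7, 8], [5]].
Step i=8: Q has 8 at row 1, column 4; remove that cell from P, ejecting 9. So w(8) = 9. P is now [[2, 4, 6], [3, 7, 8], [5]].
Step i=7: Q has 7 at row 2, column 3; remove 8 from row 2 of P and reverse-bump: 8 enters row 1 and ejects 6. So w(7) = 6. P is now [[2, 4, 8], [3, 7], [5]].
Step i=6: Q has 6 at row 3, column 1; remove 5 from row 3 of P and reverse-bump: 5 enters row 2 and ejects 3; 3 enters row 1 and ejects 2. So w(6) = 2. P is now [[3, 4, 8], [5, 7]].
Step i=5: Q has 5 at row 2, column 2; remove 7 from row 2 of P and reverse-bump: 7 enters row 1 and ejects 4. So w(5) = 4. P is now [[3, 7, 8], [5]].
Step i=4: Q has 4 at row 2, column 1; remove 5 from row 2 of P and reverse-bump: 5 enters row 1 and ejects 3. So w(4) = 3. P is now [[5, 7, 8]].
Step i=3: Q has 3 at row 1, column 3; remove that cell from P, ejecting 8. So w(3) = 8. P is now [[5, 7]].
Step i=2: Q has 2 at row 1, column 2; remove that cell from P, ejecting 7. So w(2) = 7. P is now [[5]].
Step i=1: Q has 1 at row 1, column 1; remove that cell from P, ejecting 5. So w(1) = 5. P is now [].

So w = 5 7 8 3 4 2 6 9 1.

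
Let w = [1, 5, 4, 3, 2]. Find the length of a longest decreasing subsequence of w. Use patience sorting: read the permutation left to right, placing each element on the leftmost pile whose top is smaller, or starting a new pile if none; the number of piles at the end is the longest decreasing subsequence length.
4

1: new pile. tops = [1]
5: onto pile 1 (replacing 1). tops = [5]
4: new pile. tops = [5, 4]
3: new pile. tops = [5, 4, 3]
2: new pile. tops = [5, 4, 3, 2]

4 piles, so the longest decreasing subsequence has length 4.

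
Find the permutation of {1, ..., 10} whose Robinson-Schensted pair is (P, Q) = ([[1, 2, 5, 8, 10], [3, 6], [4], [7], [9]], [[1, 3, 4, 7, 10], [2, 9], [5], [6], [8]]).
9 1 4 7 6 3 8 2 5 10

Reverse the RSK construction: for i from n down to 1, find the cell of Q containing i, remove the entry at that cell from P, and reverse-bump it up through P; the value ejected from row 1 is w(i).

Step i=10: Q has 10 at row 1, column 5; remove that cell from P, ejecting 10. So w(10) = 10. P is now [[1, 2, 5, 8], [3, 6], [4], [7], [9]].
Step i=9: Q has 9 at row 2, column 2; remove 6 from row 2 of P and reverse-bump: 6 enters row 1 and ejects 5. So w(9) = 5. P is now [[1, 2, 6, 8], [3], [4], [7], [9]].
Step i=8: Q has 8 at row 5, column 1; remove 9 from row 5 of P and reverse-bump: 9 enters row 4 and ejects 7; 7 enters row 3 and ejects 4; 4 enters row 2 and ejects 3; 3 enters row 1 and ejects 2. So w(8) = 2. P is now [[1, 3, 6, 8], [4], [7], [9]].
Step i=7: Q has 7 at row 1, column 4; remove that cell from P, ejecting 8. So w(7) = 8. P is now [[1, 3, 6], [4], [7], [9]].
Step i=6: Q has 6 at row 4, column 1; remove 9 from row 4 of P and reverse-bump: 9 enters row 3 and ejects 7; 7 enters row 2 and ejects 4; 4 enters row 1 and ejects 3. So w(6) = 3. P is now [[1, 4, 6], [7], [9]].
Step i=5: Q has 5 at row 3, column 1; remove 9 from row 3 of P and reverse-bump: 9 enters row 2 and ejects 7; 7 enters row 1 and ejects 6. So w(5) = 6. P is now [[1, 4, 7], [9]].
Step i=4: Q has 4 at row 1, column 3; remove that cell from P, ejecting 7. So w(4) = 7. P is now [[1, 4], [9]].
Step i=3: Q has 3 at row 1, column 2; remove that cell from P, ejecting 4. So w(3) = 4. P is now [[1], [9]].
Step i=2: Q has 2 at row 2, column 1; remove 9 from row 2 of P and reverse-bump: 9 enters row 1 and ejects 1. So w(2) = 1. P is now [[9]].
Step i=1: Q has 1 at row 1, column 1; remove that cell from P, ejecting 9. So w(1) = 9. P is now [].

So w = 9 1 4 7 6 3 8 2 5 10.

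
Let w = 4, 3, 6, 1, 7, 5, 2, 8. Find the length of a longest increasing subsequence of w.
4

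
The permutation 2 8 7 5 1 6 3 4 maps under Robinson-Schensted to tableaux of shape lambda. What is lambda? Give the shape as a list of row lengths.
RSK row insertion gives P = [[1, 3, 4], [2, 5, 6], [7], [8]], which has shape [3, 3, 1, 1].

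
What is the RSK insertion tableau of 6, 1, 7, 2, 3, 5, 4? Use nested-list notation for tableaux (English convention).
P = [[1, 2, 3, 4], [5, 7], [6]]

Insert 6: appended to row 1. P = [[6]].
Insert 1: 1 bumps 6 from row 1; 6 starts row 2. P = [[1], [6]].
Insert 7: appended to row 1. P = [[1, 7], [6]].
Insert 2: 2 bumps 7 from row 1; 7 appends to row 2. P = [[1, 2], [6, 7]].
Insert 3: appended to row 1. P = [[1, 2, 3], [6, 7]].
Insert 5: appended to row 1. P = [[1, 2, 3, 5], [6, 7]].
Insert 4: 4 bumps 5 from row 1; 5 bumps 6 from row 2; 6 starts row 3. P = [[1, 2, 3, 4], [5, 7], [6]].

So P = [[1, 2, 3, 4], [5, 7], [6]].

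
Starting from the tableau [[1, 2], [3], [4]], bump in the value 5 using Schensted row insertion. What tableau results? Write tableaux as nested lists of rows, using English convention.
[[1, 2, 5], [3], [4]]

5 is larger than every entry of row 1, so it is appended to row 1. The new tableau is [[1, 2, 5], [3], [4]].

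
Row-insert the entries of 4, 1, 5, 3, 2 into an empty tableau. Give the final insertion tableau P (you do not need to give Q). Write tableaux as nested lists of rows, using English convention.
Insert 4: appended to row 1. P = [[4]].
Insert 1: 1 bumps 4 from row 1; 4 starts row 2. P = [[1], [4]].
Insert 5: appended to row 1. P = [[1, 5], [4]].
Insert 3: 3 bumps 5 from row 1; 5 appends to row 2. P = [[1, 3], [4, 5]].
Insert 2: 2 bumps 3 from row 1; 3 bumps 4 from row 2; 4 starts row 3. P = [[1, 2], [3, 5], [4]].

So P = [[1, 2], [3, 5], [4]].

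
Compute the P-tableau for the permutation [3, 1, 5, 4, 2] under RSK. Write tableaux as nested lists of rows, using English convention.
After inserting 3: P = [[3]].
After inserting 1: P = [[1], [3]].
After inserting 5: P = [[1, 5], [3]].
After inserting 4: P = [[1, 4], [3, 5]].
After inserting 2: P = [[1, 2], [3, 4], [5]].

So P = [[1, 2], [3, 4], [5]].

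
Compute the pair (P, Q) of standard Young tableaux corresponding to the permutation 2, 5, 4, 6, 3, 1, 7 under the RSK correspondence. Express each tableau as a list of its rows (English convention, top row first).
P = [[1, 3, 6, 7], [2], [4], [5]], Q = [[1, 2, 4, 7], [3], [5], [6]]

Insert each entry of the permutation into P by Schensted row insertion, recording in Q the position of each new cell.

Insert 2: appended to row 1. P = [[2]], Q = [[1]].
Insert 5: appended to row 1. P = [[2, 5]], Q = [[1, 2]].
Insert 4: 4 bumps 5 from row 1; 5 starts row 2. P = [[2, 4], [5]], Q = [[1, 2], [3]].
Insert 6: appended to row 1. P = [[2, 4, 6], [5]], Q = [[1, 2, 4], [3]].
Insert 3: 3 bumps 4 from row 1; 4 bumps 5 from row 2; 5 starts row 3. P = [[2, 3, 6], [4], [5]], Q = [[1, 2, 4], [3], [5]].
Insert 1: 1 bumps 2 from row 1; 2 bumps 4 from row 2; 4 bumps 5 from row 3; 5 starts row 4. P = [[1, 3, 6], [2], [4], [5]], Q = [[1, 2, 4], [3], [5], [6]].
Insert 7: appended to row 1. P = [[1, 3, 6, 7], [2], [4], [5]], Q = [[1, 2, 4, 7], [3], [5], [6]].

So P = [[1, 3, 6, 7], [2], [4], [5]], Q = [[1, 2, 4, 7], [3], [5], [6]].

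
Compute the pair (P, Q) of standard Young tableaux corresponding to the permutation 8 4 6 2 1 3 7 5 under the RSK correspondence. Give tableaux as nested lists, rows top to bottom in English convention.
P = [[1, 3, 5], [2, 6, 7], [4], [8]], Q = [[1, 3, 7], [2, 6, 8], [4], [5]]

Insert each entry of the permutation into P by Schensted row insertion, recording in Q the position of each new cell.

Insert 8: appended to row 1. P = [[8]], Q = [[1]].
Insert 4: 4 bumps 8 from row 1; 8 starts row 2. P = [[4], [8]], Q = [[1], [2]].
Insert 6: appended to row 1. P = [[4, 6], [8]], Q = [[1, 3], [2]].
Insert 2: 2 bumps 4 from row 1; 4 bumps 8 from row 2; 8 starts row 3. P = [[2, 6], [4], [8]], Q = [[1, 3], [2], [4]].
Insert 1: 1 bumps 2 from row 1; 2 bumps 4 from row 2; 4 bumps 8 from row 3; 8 starts row 4. P = [[1, 6], [2], [4], [8]], Q = [[1, 3], [2], [4], [5]].
Insert 3: 3 bumps 6 from row 1; 6 appends to row 2. P = [[1, 3], [2, 6], [4], [8]], Q = [[1, 3], [2, 6], [4], [5]].
Insert 7: appended to row 1. P = [[1, 3, 7], [2, 6], [4], [8]], Q = [[1, 3, 7], [2, 6], [4], [5]].
Insert 5: 5 bumps 7 from row 1; 7 appends to row 2. P = [[1, 3, 5], [2, 6, 7], [4], [8]], Q = [[1, 3, 7], [2, 6, 8], [4], [5]].

So P = [[1, 3, 5], [2, 6, 7], [4], [8]], Q = [[1, 3, 7], [2, 6, 8], [4], [5]].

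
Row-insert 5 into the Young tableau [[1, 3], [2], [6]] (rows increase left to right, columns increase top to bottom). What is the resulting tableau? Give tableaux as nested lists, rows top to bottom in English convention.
5 is larger than every entry of row 1, so it is appended to row 1. The new tableau is [[1, 3, 5], [2], [6]].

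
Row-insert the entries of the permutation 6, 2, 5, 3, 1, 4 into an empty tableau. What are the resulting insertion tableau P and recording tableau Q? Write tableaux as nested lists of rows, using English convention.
Insert each entry of the permutation into P by Schensted row insertion, recording in Q the position of each new cell.

Insert 6: appended to row 1. P = [[6]].
Insert 2: 2 bumps 6 from row 1; 6 starts row 2. P = [[2], [6]].
Insert 5: appended to row 1. P = [[2, 5], [6]].
Insert 3: 3 bumps 5 from row 1; 5 bumps 6 from row 2; 6 starts row 3. P = [[2, 3], [5], [6]].
Insert 1: 1 bumps 2 from row 1; 2 bumps 5 from row 2; 5 bumps 6 from row 3; 6 starts row 4. P = [[1, 3], [2], [5], [6]].
Insert 4: appended to row 1. P = [[1, 3, 4], [2], [5], [6]].

So P = [[1, 3, 4], [2], [5], [6]], Q = [[1, 3, 6], [2], [4], [5]].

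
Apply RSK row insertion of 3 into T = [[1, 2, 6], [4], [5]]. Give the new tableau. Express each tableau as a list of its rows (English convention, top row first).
In row 1, 3 replaces 6 (the leftmost entry greater than 3); 6 is bumped to row 2. 6 is appended to row 2. The new tableau is [[1, 2, 3], [4, 6], [5]].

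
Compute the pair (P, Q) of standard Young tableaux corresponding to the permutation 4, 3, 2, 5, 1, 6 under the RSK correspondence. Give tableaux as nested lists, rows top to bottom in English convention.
Insert each entry of the permutation into P by Schensted row insertion, recording in Q the position of each new cell.

Insert 4: appended to row 1. P = [[4]].
Insert 3: 3 bumps 4 from row 1; 4 starts row 2. P = [[3], [4]].
Insert 2: 2 bumps 3 from row 1; 3 bumps 4 from row 2; 4 starts row 3. P = [[2], [3], [4]].
Insert 5: appended to row 1. P = [[2, 5], [3], [4]].
Insert 1: 1 bumps 2 from row 1; 2 bumps 3 from row 2; 3 bumps 4 from row 3; 4 starts row 4. P = [[1, 5], [2], [3], [4]].
Insert 6: appended to row 1. P = [[1, 5, 6], [2], [3], [4]].

So P = [[1, 5, 6], [2], [3], [4]], Q = [[1, 4, 6], [2], [3], [5]].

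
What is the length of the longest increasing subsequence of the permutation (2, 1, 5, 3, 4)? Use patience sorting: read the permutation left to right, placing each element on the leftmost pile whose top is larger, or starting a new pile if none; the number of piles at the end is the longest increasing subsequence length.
2: new pile. tops = [2]
1: onto pile 1 (replacing 2). tops = [1]
5: new pile. tops = [1, 5]
3: onto pile 2 (replacing 5). tops = [1, 3]
4: new pile. tops = [1, 3, 4]

3 piles, so the longest increasing subsequence has length 3.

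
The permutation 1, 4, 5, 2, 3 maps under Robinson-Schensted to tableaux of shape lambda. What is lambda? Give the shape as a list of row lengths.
Row-insert each entry into an empty tableau.

After inserting 1: P = [[1]].
After inserting 4: P = [[1, 4]].
After inserting 5: P = [[1, 4, 5]].
After inserting 2: P = [[1, 2, 5], [4]].
After inserting 3: P = [[1, 2, 3], [4, 5]].

The final insertion tableau P = [[1, 2, 3], [4, 5]] has shape [3, 2].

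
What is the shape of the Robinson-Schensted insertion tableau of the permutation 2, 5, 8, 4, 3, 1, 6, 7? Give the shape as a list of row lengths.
[4, 2, 1, 1]

Row-insert each entry into an empty tableau.

After inserting 2: P = [[2]].
After inserting 5: P = [[2, 5]].
After inserting 8: P = [[2, 5, 8]].
After inserting 4: P = [[2, 4, 8], [5]].
After inserting 3: P = [[2, 3, 8], [4], [5]].
After inserting 1: P = [[1, 3, 8], [2], [4], [5]].
After inserting 6: P = [[1, 3, 6], [2, 8], [4], [5]].
After inserting 7: P = [[1, 3, 6, 7], [2, 8], [4], [5]].

The final insertion tableau P = [[1, 3, 6, 7], [2, 8], [4], [5]] has shape [4, 2, 1, 1].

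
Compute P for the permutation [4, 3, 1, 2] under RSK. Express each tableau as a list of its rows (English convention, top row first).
Insert 4: appended to row 1. P = [[4]].
Insert 3: 3 bumps 4 from row 1; 4 starts row 2. P = [[3], [4]].
Insert 1: 1 bumps 3 from row 1; 3 bumps 4 from row 2; 4 starts row 3. P = [[1], [3], [4]].
Insert 2: appended to row 1. P = [[1, 2], [3], [4]].

So P = [[1, 2], [3], [4]].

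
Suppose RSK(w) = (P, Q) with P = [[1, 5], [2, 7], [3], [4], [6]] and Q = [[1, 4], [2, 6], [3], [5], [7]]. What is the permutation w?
Reverse the RSK construction: for i from n down to 1, find the cell of Q containing i, remove the entry at that cell from P, and reverse-bump it up through P; the value ejected from row 1 is w(i).

Step i=7: Q has 7 at row 5, column 1; remove 6 from row 5 of P and reverse-bump: 6 enters row 4 and ejects 4; 4 enters row 3 and ejects 3; 3 enters row 2 and ejects 2; 2 enters row 1 and ejects 1. So w(7) = 1. P is now [[2, 5], [3, 7], [4], [6]].
Step i=6: Q has 6 at row 2, column 2; remove 7 from row 2 of P and reverse-bump: 7 enters row 1 and ejects 5. So w(6) = 5. P is now [[2, 7], [3], [4], [6]].
Step i=5: Q has 5 at row 4, column 1; remove 6 from row 4 of P and reverse-bump: 6 enters row 3 and ejects 4; 4 enters row 2 and ejects 3; 3 enters row 1 and ejects 2. So w(5) = 2. P is now [[3, 7], [4], [6]].
Step i=4: Q has 4 at row 1, column 2; remove that cell from P, ejecting 7. So w(4) = 7. P is now [[3], [4], [6]].
Step i=3: Q has 3 at row 3, column 1; remove 6 from row 3 of P and reverse-bump: 6 enters row 2 and ejects 4; 4 enters row 1 and ejects 3. So w(3) = 3. P is now [[4], [6]].
Step i=2: Q has 2 at row 2, column 1; remove 6 from row 2 of P and reverse-bump: 6 enters row 1 and ejects 4. So w(2) = 4. P is now [[6]].
Step i=1: Q has 1 at row 1, column 1; remove that cell from P, ejecting 6. So w(1) = 6. P is now [].

So w = 6 4 3 7 2 5 1.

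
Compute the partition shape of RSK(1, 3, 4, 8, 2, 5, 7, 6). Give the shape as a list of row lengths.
[5, 2, 1]

Row-insert each entry into an empty tableau.

After inserting 1: P = [[1]].
After inserting 3: P = [[1, 3]].
After inserting 4: P = [[1, 3, 4]].
After inserting 8: P = [[1, 3, 4, 8]].
After inserting 2: P = [[1, 2, 4, 8], [3]].
After inserting 5: P = [[1, 2, 4, 5], [3, 8]].
After inserting 7: P = [[1, 2, 4, 5, 7], [3, 8]].
After inserting 6: P = [[1, 2, 4, 5, 6], [3, 7], [8]].

The final insertion tableau P = [[1, 2, 4, 5, 6], [3, 7], [8]] has shape [5, 2, 1].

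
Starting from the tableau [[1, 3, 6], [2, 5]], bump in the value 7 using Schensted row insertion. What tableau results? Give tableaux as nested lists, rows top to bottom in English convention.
7 is larger than every entry of row 1, so it is appended to row 1. The new tableau is [[1, 3, 6, 7], [2, 5]].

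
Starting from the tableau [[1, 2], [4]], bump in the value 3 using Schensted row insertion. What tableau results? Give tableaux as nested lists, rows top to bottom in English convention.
3 is larger than every entry of row 1, so it is appended to row 1. The new tableau is [[1, 2, 3], [4]].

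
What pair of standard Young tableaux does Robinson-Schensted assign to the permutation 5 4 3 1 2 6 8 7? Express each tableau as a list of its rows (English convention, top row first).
Insert each entry of the permutation into P by Schensted row insertion, recording in Q the position of each new cell.

After inserting 5: P = [[5]].
After inserting 4: P = [[4], [5]].
After inserting 3: P = [[3], [4], [5]].
After inserting 1: P = [[1], [3], [4], [5]].
After inserting 2: P = [[1, 2], [3], [4], [5]].
After inserting 6: P = [[1, 2, 6], [3], [4], [5]].
After inserting 8: P = [[1, 2, 6, 8], [3], [4], [5]].
After inserting 7: P = [[1, 2, 6, 7], [3, 8], [4], [5]].

So P = [[1, 2, 6, 7], [3, 8], [4], [5]], Q = [[1, 5, 6, 7], [2, 8], [3], [4]].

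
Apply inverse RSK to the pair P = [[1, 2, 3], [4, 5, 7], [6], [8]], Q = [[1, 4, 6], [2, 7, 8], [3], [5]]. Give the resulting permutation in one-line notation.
Reverse the RSK construction: for i from n down to 1, find the cell of Q containing i, remove the entry at that cell from P, and reverse-bump it up through P; the value ejected from row 1 is w(i).

Step i=8: Q has 8 at row 2, column 3; remove 7 from row 2 of P and reverse-bump: 7 enters row 1 and ejects 3. So w(8) = 3. P is now [[1, 2, 7], [4, 5], [6], [8]].
Step i=7: Q has 7 at row 2, column 2; remove 5 from row 2 of P and reverse-bump: 5 enters row 1 and ejects 2. So w(7) = 2. P is now [[1, 5, 7], [4], [6], [8]].
Step i=6: Q has 6 at row 1, column 3; remove that cell from P, ejecting 7. So w(6) = 7. P is now [[1, 5], [4], [6], [8]].
Step i=5: Q has 5 at row 4, column 1; remove 8 from row 4 of P and reverse-bump: 8 enters row 3 and ejects 6; 6 enters row 2 and ejects 4; 4 enters row 1 and ejects 1. So w(5) = 1. P is now [[4, 5], [6], [8]].
Step i=4: Q has 4 at row 1, column 2; remove that cell from P, ejecting 5. So w(4) = 5. P is now [[4], [6], [8]].
Step i=3: Q has 3 at row 3, column 1; remove 8 from row 3 of P and reverse-bump: 8 enters row 2 and ejects 6; 6 enters row 1 and ejects 4. So w(3) = 4. P is now [[6], [8]].
Step i=2: Q has 2 at row 2, column 1; remove 8 from row 2 of P and reverse-bump: 8 enters row 1 and ejects 6. So w(2) = 6. P is now [[8]].
Step i=1: Q has 1 at row 1, column 1; remove that cell from P, ejecting 8. So w(1) = 8. P is now [].

So w = 8 6 4 5 1 7 2 3.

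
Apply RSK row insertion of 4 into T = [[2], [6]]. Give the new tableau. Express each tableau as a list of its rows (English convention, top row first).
[[2, 4], [6]]

4 is larger than every entry of row 1, so it is appended to row 1. The new tableau is [[2, 4], [6]].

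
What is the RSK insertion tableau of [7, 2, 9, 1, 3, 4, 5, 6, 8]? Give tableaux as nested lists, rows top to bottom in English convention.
Insert 7: appended to row 1. P = [[7]].
Insert 2: 2 bumps 7 from row 1; 7 starts row 2. P = [[2], [7]].
Insert 9: appended to row 1. P = [[2, 9], [7]].
Insert 1: 1 bumps 2 from row 1; 2 bumps 7 from row 2; 7 starts row 3. P = [[1, 9], [2], [7]].
Insert 3: 3 bumps 9 from row 1; 9 appends to row 2. P = [[1, 3], [2, 9], [7]].
Insert 4: appended to row 1. P = [[1, 3, 4], [2, 9], [7]].
Insert 5: appended to row 1. P = [[1, 3, 4, 5], [2, 9], [7]].
Insert 6: appended to row 1. P = [[1, 3, 4, 5, 6], [2, 9], [7]].
Insert 8: appended to row 1. P = [[1, 3, 4, 5, 6, 8], [2, 9], [7]].

So P = [[1, 3, 4, 5, 6, 8], [2, 9], [7]].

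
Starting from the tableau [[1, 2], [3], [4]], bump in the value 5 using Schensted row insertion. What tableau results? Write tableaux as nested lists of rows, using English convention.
[[1, 2, 5], [3], [4]]

5 is larger than every entry of row 1, so it is appended to row 1. The new tableau is [[1, 2, 5], [3], [4]].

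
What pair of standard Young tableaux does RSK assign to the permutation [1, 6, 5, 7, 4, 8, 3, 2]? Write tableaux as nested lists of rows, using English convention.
Insert each entry of the permutation into P by Schensted row insertion, recording in Q the position of each new cell.

After inserting 1: P = [[1]].
After inserting 6: P = [[1, 6]].
After inserting 5: P = [[1, 5], [6]].
After inserting 7: P = [[1, 5, 7], [6]].
After inserting 4: P = [[1, 4, 7], [5], [6]].
After inserting 8: P = [[1, 4, 7, 8], [5], [6]].
After inserting 3: P = [[1, 3, 7, 8], [4], [5], [6]].
After inserting 2: P = [[1, 2, 7, 8], [3], [4], [5], [6]].

So P = [[1, 2, 7, 8], [3], [4], [5], [6]], Q = [[1, 2, 4, 6], [3], [5], [7], [8]].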